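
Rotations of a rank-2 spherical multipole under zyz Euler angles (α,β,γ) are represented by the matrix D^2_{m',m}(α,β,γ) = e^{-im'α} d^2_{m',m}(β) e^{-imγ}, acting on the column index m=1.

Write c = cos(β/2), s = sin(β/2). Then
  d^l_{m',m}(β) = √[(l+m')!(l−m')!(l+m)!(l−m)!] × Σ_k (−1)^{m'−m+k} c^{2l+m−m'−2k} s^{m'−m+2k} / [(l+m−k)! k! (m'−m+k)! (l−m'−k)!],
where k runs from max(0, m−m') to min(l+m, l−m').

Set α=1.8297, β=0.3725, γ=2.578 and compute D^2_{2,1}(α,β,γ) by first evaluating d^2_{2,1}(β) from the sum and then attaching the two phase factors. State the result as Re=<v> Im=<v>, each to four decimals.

Re=-0.3511 Im=-0.0161

D^2_{2,1}(1.8297,0.3725,2.5780) = e^{-i·2·1.8297}·d^2_{2,1}(0.3725)·e^{-i·1·2.5780}. Compute d first:
Half-angle: c=0.982706, s=0.185175. N=√(24·1·6·1)=12.000000
Admissible k: 0..0 (factorial args all ≥0)
  k=0: (−1)^1·12.0000/(6)·0.9827^3·0.1852^1 = -0.351466
d^2_{2,1}(0.3725) = -0.351466
Attach z-rotation phases: D = e^{-i(2)(1.8297)}·(-0.351466)·e^{-i(1)(2.5780)} = -0.351097-0.016086i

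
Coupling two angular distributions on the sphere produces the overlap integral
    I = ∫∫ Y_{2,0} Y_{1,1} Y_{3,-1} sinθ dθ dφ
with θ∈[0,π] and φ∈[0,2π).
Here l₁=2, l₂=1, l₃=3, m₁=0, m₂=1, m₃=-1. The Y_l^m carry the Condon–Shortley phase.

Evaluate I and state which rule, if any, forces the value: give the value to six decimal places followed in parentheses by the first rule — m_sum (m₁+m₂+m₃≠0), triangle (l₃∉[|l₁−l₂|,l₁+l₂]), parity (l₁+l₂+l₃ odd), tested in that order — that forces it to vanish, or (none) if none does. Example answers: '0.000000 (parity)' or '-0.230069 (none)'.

-0.202301 (none)

Checks pass: Σm=0; 6 even; l₃=3∈[1,3].
(2·2+1)(2·1+1)(2·3+1) = 105
Δ: 0! 4! 2! / 7! → 1/105
sum: t=0:+1/4 = 1/4
3j²(2 1 3; 0 0 0) = Δ·Π!·Σ² = 3/35  (sign -1)
sum: t=0:+1/8 = 1/8
3j²(2 1 3; 0 1 -1) = Δ·Π!·Σ² = 2/35  (sign +1)
combine: 4πI² = 105·3/35·2/35 = 18/35
take √, sign -1: I = -0.20230066
No selection rule forces the value: the integral is nonzero (none).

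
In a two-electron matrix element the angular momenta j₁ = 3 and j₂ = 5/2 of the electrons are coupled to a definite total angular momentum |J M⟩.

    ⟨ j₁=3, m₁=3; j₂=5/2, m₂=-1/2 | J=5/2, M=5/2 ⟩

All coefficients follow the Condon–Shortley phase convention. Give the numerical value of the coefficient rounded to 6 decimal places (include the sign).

triangle: 3!·3!·2!/9! = 72/362880
(j±m)!: 6!·0!·2!·3!·5!·0! = 1036800
prefactor² = (2J+1)·Δ·N² = 8640/7
  k=0: +1/(0!·3!·0!·2!·3!·0!) = 1/72
Σ = 1/72  ⇒  CG² = 8640/7·(1/72)² = 5/21
CG = +√(5/21) = +0.487950

+√(5/21) = +0.487950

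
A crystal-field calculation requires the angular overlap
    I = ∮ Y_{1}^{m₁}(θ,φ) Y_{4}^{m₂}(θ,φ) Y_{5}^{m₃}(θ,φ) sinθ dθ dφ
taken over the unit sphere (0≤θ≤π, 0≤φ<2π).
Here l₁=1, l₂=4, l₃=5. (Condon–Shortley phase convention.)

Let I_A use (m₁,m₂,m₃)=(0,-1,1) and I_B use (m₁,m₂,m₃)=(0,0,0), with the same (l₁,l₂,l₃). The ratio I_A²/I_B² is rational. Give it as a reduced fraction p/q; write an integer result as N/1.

l's match ⇒ only the (l;m) 3-j factors differ between A and B.
A: triangle coeff Δ(1,4,5) = 1/495; Σ_t [0,0]: t=0:+1/720 = 1/720; (3j)²=8/165 [(1 4 5; 0 -1 1)], sign=+1
B: triangle coeff Δ(1,4,5) = 1/495; Σ_t [0,0]: t=0:+1/576 = 1/576; (3j)²=5/99 [(1 4 5; 0 0 0)], sign=-1
I_A²/I_B² = (8/165)/(5/99) = 24/25

24/25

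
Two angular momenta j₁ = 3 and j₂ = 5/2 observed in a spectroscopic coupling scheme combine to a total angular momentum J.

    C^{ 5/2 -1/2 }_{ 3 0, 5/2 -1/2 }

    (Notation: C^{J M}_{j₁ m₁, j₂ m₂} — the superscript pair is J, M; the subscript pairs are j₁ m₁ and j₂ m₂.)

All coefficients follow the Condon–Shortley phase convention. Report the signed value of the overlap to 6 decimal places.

triangle: 3!*3!*2!/9! = 72/362880
(j±m)!: 3!*3!*2!*3!*2!*3! = 5184
prefactor² = (2J+1)*Δ*N² = 216/35
  k=0: +1/(0!*3!*3!*2!*0!*0!) = 1/72
  k=1: −1/(1!*2!*2!*1!*1!*1!) = -1/4
  k=2: +1/(2!*1!*1!*0!*2!*2!) = 1/8
Σ = -1/9  ⇒  CG² = 216/35*(-1/9)² = 8/105
CG = −√(8/105) = -0.276026

−√(8/105) = -0.276026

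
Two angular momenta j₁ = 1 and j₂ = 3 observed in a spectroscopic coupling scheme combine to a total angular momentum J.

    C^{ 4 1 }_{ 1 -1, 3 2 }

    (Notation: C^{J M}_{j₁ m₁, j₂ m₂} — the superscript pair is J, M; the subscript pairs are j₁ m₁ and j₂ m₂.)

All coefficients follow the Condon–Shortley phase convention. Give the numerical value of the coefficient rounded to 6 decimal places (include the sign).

triangle: 0!×2!×6!/9! = 1440/362880
(j±m)!: 0!×2!×5!×1!×5!×3! = 172800
prefactor² = (2J+1)×Δ×N² = 43200/7
  k=0: +1/(0!×0!×2!×5!×0!×1!) = 1/240
Σ = 1/240  ⇒  CG² = 43200/7×(1/240)² = 3/28
CG = +√(3/28) = +0.327327

+0.327327  (= +√(3/28))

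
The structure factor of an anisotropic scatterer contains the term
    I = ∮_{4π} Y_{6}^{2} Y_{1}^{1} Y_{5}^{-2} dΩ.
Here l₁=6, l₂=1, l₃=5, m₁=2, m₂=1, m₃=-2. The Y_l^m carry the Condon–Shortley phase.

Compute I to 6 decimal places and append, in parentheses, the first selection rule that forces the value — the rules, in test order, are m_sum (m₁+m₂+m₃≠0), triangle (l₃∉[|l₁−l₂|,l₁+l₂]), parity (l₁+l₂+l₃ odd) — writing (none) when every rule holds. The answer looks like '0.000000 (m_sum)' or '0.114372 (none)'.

m-sum = 2 + 1 − 2 = 1 ≠ 0 ⇒ I = 0

0.000000 (m_sum)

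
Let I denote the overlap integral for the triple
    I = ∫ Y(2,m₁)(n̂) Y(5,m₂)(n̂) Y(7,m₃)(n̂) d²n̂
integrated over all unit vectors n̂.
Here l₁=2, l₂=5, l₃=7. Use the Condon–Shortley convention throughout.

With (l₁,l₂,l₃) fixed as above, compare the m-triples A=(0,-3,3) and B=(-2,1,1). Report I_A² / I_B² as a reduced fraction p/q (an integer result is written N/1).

27/7

Shared (l₁,l₂,l₃)=(2,5,7): N and (l;000)² cancel in I_A²/I_B².
A: Δ = 0!·4!·10!/15! = 1/15015; Racah Σ t=0..0: t=0:+1/322560 = 1/322560; ⇒ 3j(2 5 7; 0 -3 3)² = 18/1001, sgn +1
B: Δ = 0!·4!·10!/15! = 1/15015; Racah Σ t=0..0: t=0:+1/414720 = 1/414720; ⇒ 3j(2 5 7; -2 1 1)² = 2/429, sgn +1
I_A²/I_B² = (18/1001)/(2/429) = 27/7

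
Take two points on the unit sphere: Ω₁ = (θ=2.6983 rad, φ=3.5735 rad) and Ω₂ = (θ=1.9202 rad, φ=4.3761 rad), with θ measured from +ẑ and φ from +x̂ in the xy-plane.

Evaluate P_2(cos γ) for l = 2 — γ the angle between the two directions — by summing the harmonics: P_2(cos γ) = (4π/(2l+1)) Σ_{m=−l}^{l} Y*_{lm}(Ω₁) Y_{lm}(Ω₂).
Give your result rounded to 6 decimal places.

Term-by-term m-sum for l=2 (normalisation 4π/5 = 2.513274):
  term(m=-2) = -0.00083 - 0.02422j   from Y*(Ω₁)=0.04616 + 0.05403j, Y(Ω₂)=-0.26674 - 0.21245j
  term(m=-1) = 0.05168 - 0.05349j   from Y*(Ω₁)=0.27184 + 0.12530j, Y(Ω₂)=0.08200 - 0.23457j
  term(m=+0) = -0.09340 + 0.00000j   from Y*(Ω₁)=0.45672 + 0.00000j, Y(Ω₂)=-0.20450 + 0.00000j
  term(m=+1) = 0.05168 + 0.05349j   from Y*(Ω₁)=-0.27184 + 0.12530j, Y(Ω₂)=-0.08200 - 0.23457j
  term(m=+2) = -0.00083 + 0.02422j   from Y*(Ω₁)=0.04616 - 0.05403j, Y(Ω₂)=-0.26674 + 0.21245j
Total Σ_m = 0.00830 - 0.00000j. Multiply by 2.513274: 0.02086 - 0.00000j. P_2(cos γ) = 0.020857

0.020857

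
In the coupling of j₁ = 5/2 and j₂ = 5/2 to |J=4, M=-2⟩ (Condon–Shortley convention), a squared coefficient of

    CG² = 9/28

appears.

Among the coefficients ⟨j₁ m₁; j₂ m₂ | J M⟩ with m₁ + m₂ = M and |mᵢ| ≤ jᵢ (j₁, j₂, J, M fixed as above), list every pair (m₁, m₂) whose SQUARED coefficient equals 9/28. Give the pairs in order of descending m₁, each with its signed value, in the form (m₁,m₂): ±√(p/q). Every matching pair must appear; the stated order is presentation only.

Admissible pairs with m₁+m₂ = M = -2: (-5/2,1/2), (-3/2,-1/2), (-1/2,-3/2), (1/2,-5/2)
  (m₁,m₂)=(1/2,-5/2): CG² = 9/28, CG = +√(9/28)   ← matches the target
  (m₁,m₂)=(-1/2,-3/2): CG² = 5/28, CG = +√(5/28)
  (m₁,m₂)=(-3/2,-1/2): CG² = 5/28, CG = −√(5/28)
  (m₁,m₂)=(-5/2,1/2): CG² = 9/28, CG = −√(9/28)   ← matches the target
Pairs with CG² = 9/28: (1/2,-5/2): +√(9/28); (-5/2,1/2): −√(9/28)

(1/2,-5/2): +√(9/28); (-5/2,1/2): −√(9/28)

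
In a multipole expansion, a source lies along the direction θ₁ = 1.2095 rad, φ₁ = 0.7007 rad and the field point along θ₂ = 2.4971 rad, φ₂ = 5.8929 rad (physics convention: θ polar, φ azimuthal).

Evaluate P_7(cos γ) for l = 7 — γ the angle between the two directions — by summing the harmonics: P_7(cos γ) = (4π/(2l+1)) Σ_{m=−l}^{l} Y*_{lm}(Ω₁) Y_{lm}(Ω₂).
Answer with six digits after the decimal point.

Expand P_7 via completeness: Σ_{m} conj(Y_{7,m}) at Ω₁ times Y_{7,m} at Ω₂ —
  [-7]  conj(Y_{7,-7})(Ω₁) = +0.059963-0.307621i ; Y_{7,-7}(Ω₂) = -0.012959+0.005626i ; Δ = +0.000954+0.004324i
  [-6]  conj(Y_{7,-6})(Ω₁) = -0.215628-0.387135i ; Y_{7,-6}(Ω₂) = +0.049010-0.050451i ; Δ = -0.030099-0.008095i
  [-5]  conj(Y_{7,-5})(Ω₁) = -0.153473-0.058102i ; Y_{7,-5}(Ω₂) = -0.077974+0.194864i ; Δ = +0.023289-0.025376i
  [-4]  conj(Y_{7,-4})(Ω₁) = +0.257707-0.090811i ; Y_{7,-4}(Ω₂) = -0.003917-0.405656i ; Δ = -0.037847-0.104185i
  [-3]  conj(Y_{7,-3})(Ω₁) = +0.138299-0.235335i ; Y_{7,-3}(Ω₂) = +0.179557+0.424763i ; Δ = +0.124794+0.016488i
  [-2]  conj(Y_{7,-2})(Ω₁) = +0.028457+0.166380i ; Y_{7,-2}(Ω₂) = -0.099546-0.098589i ; Δ = +0.013571-0.019368i
  [-1]  conj(Y_{7,-1})(Ω₁) = +0.227315+0.191737i ; Y_{7,-1}(Ω₂) = -0.316533-0.130218i ; Δ = -0.046985-0.090292i
  [+0]  conj(Y_{7,0})(Ω₁) = -0.135721-0.000000i ; Y_{7,0}(Ω₂) = +0.259296+0.000000i ; Δ = -0.035192-0.000000i
  [+1]  conj(Y_{7,1})(Ω₁) = -0.227315+0.191737i ; Y_{7,1}(Ω₂) = +0.316533-0.130218i ; Δ = -0.046985+0.090292i
  [+2]  conj(Y_{7,2})(Ω₁) = +0.028457-0.166380i ; Y_{7,2}(Ω₂) = -0.099546+0.098589i ; Δ = +0.013571+0.019368i
  [+3]  conj(Y_{7,3})(Ω₁) = -0.138299-0.235335i ; Y_{7,3}(Ω₂) = -0.179557+0.424763i ; Δ = +0.124794-0.016488i
  [+4]  conj(Y_{7,4})(Ω₁) = +0.257707+0.090811i ; Y_{7,4}(Ω₂) = -0.003917+0.405656i ; Δ = -0.037847+0.104185i
  [+5]  conj(Y_{7,5})(Ω₁) = +0.153473-0.058102i ; Y_{7,5}(Ω₂) = +0.077974+0.194864i ; Δ = +0.023289+0.025376i
  [+6]  conj(Y_{7,6})(Ω₁) = -0.215628+0.387135i ; Y_{7,6}(Ω₂) = +0.049010+0.050451i ; Δ = -0.030099+0.008095i
  [+7]  conj(Y_{7,7})(Ω₁) = -0.059963-0.307621i ; Y_{7,7}(Ω₂) = +0.012959+0.005626i ; Δ = +0.000954-0.004324i
Σ over m = +0.060159+0.000000i; ×(4π/15) → +0.050399+0.000000i. Real part: 0.050399

0.050399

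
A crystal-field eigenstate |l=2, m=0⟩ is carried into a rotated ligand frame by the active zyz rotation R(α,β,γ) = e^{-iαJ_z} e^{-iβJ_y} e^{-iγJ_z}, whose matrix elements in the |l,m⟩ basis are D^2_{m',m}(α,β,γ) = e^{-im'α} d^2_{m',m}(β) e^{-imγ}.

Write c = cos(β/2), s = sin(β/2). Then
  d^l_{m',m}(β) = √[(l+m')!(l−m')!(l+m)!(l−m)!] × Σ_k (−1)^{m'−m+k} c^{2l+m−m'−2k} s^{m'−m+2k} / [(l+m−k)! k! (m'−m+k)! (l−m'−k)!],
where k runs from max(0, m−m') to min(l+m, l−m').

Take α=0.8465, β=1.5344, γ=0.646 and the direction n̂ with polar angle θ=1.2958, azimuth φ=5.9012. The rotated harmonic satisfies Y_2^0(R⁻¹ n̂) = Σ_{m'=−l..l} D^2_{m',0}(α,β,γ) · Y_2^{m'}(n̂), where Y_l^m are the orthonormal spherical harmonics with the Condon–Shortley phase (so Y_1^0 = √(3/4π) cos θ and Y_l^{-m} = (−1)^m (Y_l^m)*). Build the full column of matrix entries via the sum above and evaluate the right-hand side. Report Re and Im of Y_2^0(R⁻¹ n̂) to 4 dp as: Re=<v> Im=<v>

Re=-0.2106 Im=0.0000

Need the full column D^2_{m',0} for m'=−2..2 at α=0.8465, β=1.5344, γ=0.6460.
cos(β/2)=0.719857, sin(β/2)=0.694122
d^2_{-2,0}: single k=2 term ⇒ +0.611562;  D = -0.074549+0.607001i
d^2_{-1,0}: k∈[1..2] ⇒ +0.634235 -0.589698 = +0.044537;  D = +0.029511+0.033357i
d^2_{0,0}: k∈[0..2] ⇒ +0.268525 -0.998676 +0.232137 = -0.498014;  D = -0.498014+0.000000i
d^2_{1,0}: k∈[0..1] ⇒ -0.634235 +0.589698 = -0.044537;  D = -0.029511+0.033357i
d^2_{2,0}: single k=0 term ⇒ +0.611562;  D = -0.074549-0.607001i
Y_2^{m'}(θ=1.2958,φ=5.9012) and Σ D·Y over m':
  (-0.0745+0.6070i)·(+0.2584+0.2475i)  (+0.0295+0.0334i)·(+0.1873+0.0753i)  (-0.4980+0.0000i)·(-0.2456+0.0000i)  (-0.0295+0.0334i)·(-0.1873+0.0753i)  (-0.0745-0.6070i)·(+0.2584-0.2475i)
Y_2^0(R⁻¹ n̂) = -0.210648+0.000000i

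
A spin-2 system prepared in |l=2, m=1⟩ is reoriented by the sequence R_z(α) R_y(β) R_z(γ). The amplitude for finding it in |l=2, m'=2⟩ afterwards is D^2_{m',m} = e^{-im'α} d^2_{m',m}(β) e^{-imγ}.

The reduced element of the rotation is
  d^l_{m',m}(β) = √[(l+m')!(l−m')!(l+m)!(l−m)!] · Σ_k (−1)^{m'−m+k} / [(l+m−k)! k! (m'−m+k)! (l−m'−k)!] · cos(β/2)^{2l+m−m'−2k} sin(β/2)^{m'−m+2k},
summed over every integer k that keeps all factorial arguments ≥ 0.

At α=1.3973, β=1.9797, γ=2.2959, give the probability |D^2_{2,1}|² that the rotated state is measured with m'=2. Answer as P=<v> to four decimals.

First d^2_{2,1}(β=1.9797), then the phase factors e^{-i(2)α} and e^{-i(1)γ}:
Half-angle: c=0.548815, s=0.835944. N=√(24·1·6·1)=12.000000
k∈{0} keeps every argument non-negative
  k=0: (−1)^1·12.0000/(6)·0.5488^3·0.8359^1 = -0.276367
d^2_{2,1}(1.9797) = -0.276367
|D^2_{2,1}|² = |d^2_{2,1}(β)|² = (-0.276367)² = 0.076378 (the z-rotation phases have unit modulus)

P=0.0764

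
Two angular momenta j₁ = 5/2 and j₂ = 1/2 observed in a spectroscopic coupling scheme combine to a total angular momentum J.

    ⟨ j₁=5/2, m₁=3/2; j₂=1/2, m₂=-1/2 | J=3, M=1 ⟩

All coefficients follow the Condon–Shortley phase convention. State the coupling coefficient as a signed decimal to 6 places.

+0.577350

j₁+j₂−J=0  J+j₁−j₂=5  J−j₁+j₂=1  j₁+j₂+J+1=7
(j₁±m₁, j₂±m₂, J±M) = (4,1,0,1,4,2)
P² = 192
sum k=0..0:
  [0] +1/24 = 1/24
S = 1/24
C² = P²·S² = 1/3 ; C = +0.577350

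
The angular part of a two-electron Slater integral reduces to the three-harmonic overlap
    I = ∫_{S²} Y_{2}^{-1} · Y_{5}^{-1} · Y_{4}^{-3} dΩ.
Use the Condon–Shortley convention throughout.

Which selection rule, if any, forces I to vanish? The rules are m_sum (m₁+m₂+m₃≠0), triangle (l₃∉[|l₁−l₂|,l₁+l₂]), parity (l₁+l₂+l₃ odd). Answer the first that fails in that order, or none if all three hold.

m₁+m₂+m₃ = -1 − 1 − 3 = -5  ✗
triangle: |2−5|=3 ≤ l₃=4 ≤ 2+5=7
parity: l₁+l₂+l₃ = 11 is odd

m_sum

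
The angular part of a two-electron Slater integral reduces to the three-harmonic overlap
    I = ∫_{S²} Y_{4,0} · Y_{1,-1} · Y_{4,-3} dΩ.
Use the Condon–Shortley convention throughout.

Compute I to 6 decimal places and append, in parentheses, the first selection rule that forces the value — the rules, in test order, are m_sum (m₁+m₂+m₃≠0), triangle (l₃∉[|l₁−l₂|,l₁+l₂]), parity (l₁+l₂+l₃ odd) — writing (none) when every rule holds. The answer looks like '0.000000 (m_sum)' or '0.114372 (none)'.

Σmᵢ = -4 ≠ 0, so the φ-integral vanishes; I = 0

0.000000 (m_sum)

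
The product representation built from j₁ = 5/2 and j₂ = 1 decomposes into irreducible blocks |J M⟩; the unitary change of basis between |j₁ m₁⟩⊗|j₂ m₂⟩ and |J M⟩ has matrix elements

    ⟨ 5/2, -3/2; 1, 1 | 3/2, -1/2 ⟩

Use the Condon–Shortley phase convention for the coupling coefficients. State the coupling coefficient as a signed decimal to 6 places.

√[4·2!3!0!/6! · 1!4!2!0!1!2!] = √(32/5)
  +(−1)^2/∏(2,0,2,0,1,0)! = 1/4  (running 1/4)
⟨..|..⟩ = √(32/5)·(1/4) = +0.632456

+√(2/5) = +0.632456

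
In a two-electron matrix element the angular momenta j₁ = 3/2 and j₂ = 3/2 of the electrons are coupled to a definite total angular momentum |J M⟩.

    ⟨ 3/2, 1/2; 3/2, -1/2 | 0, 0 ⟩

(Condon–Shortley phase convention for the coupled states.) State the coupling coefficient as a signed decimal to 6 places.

-0.500000  (= −√(1/4))

j₁+j₂−J=3  J+j₁−j₂=0  J−j₁+j₂=0  j₁+j₂+J+1=4
(j₁±m₁, j₂±m₂, J±M) = (2,1,1,2,0,0)
P² = 1
sum k=1..1:
  [1] −1/2 = -1/2
S = -1/2
C² = P²·S² = 1/4 ; C = -0.500000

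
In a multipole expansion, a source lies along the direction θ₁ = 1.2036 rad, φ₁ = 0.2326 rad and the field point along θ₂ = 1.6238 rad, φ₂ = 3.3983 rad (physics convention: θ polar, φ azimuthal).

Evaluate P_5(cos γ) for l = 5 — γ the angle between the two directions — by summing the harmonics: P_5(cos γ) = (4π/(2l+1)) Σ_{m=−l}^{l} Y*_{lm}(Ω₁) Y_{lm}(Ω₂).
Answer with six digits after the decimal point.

Addition theorem: P_5(cos γ) = (4π/11) Σ_m Y*_{lm}(Ω₁) Y_{lm}(Ω₂), m = −5…5:
  m=-5: (+0.130369+0.301770i) × (-0.130580+0.441997i) = -0.150405+0.018218i  (running Σ = -0.150405+0.018218i)
  m=-4: (+0.238912+0.320619i) × (-0.040017+0.066162i) = -0.030773+0.002977i  (running Σ = -0.181178+0.021194i)
  m=-3: (+0.034469+0.028903i) × (+0.241036-0.233782i) = +0.015065-0.001091i  (running Σ = -0.166113+0.020103i)
  m=-2: (-0.290538-0.145833i) × (+0.077335-0.043605i) = -0.028828+0.001391i  (running Σ = -0.194941+0.021494i)
  m=-1: (-0.132501-0.031388i) × (-0.297247+0.078027i) = +0.041835-0.001009i  (running Σ = -0.153106+0.020485i)
  m=0: (+0.294936-0.000000i) × (-0.091724+0.000000i) = -0.027053+0.000000i  (running Σ = -0.180159+0.020485i)
  m=1: (+0.132501-0.031388i) × (+0.297247+0.078027i) = +0.041835+0.001009i  (running Σ = -0.138324+0.021494i)
  m=2: (-0.290538+0.145833i) × (+0.077335+0.043605i) = -0.028828-0.001391i  (running Σ = -0.167152+0.020103i)
  m=3: (-0.034469+0.028903i) × (-0.241036-0.233782i) = +0.015065+0.001091i  (running Σ = -0.152087+0.021194i)
  m=4: (+0.238912-0.320619i) × (-0.040017-0.066162i) = -0.030773-0.002977i  (running Σ = -0.182860+0.018218i)
  m=5: (-0.130369+0.301770i) × (+0.130580+0.441997i) = -0.150405-0.018218i  (running Σ = -0.333265-0.000000i)
Σ over m = -0.333265-0.000000i; ×(4π/11) → -0.380721-0.000000i. Real part: -0.380721

-0.380721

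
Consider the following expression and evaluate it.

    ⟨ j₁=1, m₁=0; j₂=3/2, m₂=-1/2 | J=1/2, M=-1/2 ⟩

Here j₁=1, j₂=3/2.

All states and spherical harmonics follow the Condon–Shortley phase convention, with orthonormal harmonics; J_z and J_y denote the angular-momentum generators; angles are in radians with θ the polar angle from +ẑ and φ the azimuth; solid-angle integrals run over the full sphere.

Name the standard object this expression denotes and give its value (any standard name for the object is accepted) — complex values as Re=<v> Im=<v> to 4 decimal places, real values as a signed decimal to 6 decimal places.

This is a Clebsch–Gordan (vector-coupling) coefficient.
√[2·2!0!1!/4! · 1!1!1!2!0!1!] = √(1/3)
  +(−1)^1/∏(1,1,0,0,0,1)! = -1  (running -1)
⟨..|..⟩ = √(1/3)·(-1) = -0.577350

Clebsch–Gordan coefficient, −√(1/3) ≈ -0.577350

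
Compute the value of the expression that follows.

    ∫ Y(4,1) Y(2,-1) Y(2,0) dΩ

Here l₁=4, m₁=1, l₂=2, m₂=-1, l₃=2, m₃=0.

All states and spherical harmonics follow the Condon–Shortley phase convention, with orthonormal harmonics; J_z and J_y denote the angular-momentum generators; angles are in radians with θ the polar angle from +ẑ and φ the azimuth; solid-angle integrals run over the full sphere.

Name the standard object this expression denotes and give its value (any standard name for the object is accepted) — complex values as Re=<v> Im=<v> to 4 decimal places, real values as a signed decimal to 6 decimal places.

Gaunt coefficient, -0.220728

This is a Gaunt coefficient — the integral of a triple product of spherical harmonics over the sphere.
m-sum 0 ✓  L=8 even ✓  2≤2≤6 ✓
Π(2lᵢ+1) = 9×5×5 = 225
triangle coeff Δ(4,2,2) = 1/630
Σ_t [2,2]: t=2:+1/16 = 1/16
(3j)²=2/35 [(4 2 2; 0 0 0)], sign=+1
Σ_t [1,1]: t=1:−1/24 = -1/24
(3j)²=1/21 [(4 2 2; 1 -1 0)], sign=-1
⇒ 4πI² = 30/49
I = (-1)√(30/49/(4π)) = -0.22072812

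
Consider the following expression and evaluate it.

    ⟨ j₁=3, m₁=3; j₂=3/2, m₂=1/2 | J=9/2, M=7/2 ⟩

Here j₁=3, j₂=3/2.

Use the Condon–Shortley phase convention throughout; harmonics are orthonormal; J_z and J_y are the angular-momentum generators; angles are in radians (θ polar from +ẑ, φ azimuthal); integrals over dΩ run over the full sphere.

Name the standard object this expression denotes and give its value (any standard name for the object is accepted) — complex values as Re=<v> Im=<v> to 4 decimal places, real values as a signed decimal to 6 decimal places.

Clebsch–Gordan coefficient, +√(1/3) ≈ +0.577350

This is a Clebsch–Gordan (vector-coupling) coefficient.
√[10·0!6!3!/10! · 6!0!2!1!8!1!] = √(691200)
  +(−1)^0/∏(0,0,0,2,6,1)! = 1/1440  (running 1/1440)
⟨..|..⟩ = √(691200)·(1/1440) = +0.577350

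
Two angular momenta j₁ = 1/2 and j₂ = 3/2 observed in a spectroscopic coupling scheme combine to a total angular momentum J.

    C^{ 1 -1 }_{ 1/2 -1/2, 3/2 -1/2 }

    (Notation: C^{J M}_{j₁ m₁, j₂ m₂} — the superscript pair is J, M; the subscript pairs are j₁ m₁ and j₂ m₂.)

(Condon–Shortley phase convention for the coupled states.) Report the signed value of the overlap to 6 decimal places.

√[3·1!0!2!/4! · 0!1!1!2!0!2!] = √(1)
  +(−1)^1/∏(1,0,0,0,0,2)! = -1/2  (running -1/2)
⟨..|..⟩ = √(1)·(-1/2) = -0.500000

-0.500000  (= −√(1/4))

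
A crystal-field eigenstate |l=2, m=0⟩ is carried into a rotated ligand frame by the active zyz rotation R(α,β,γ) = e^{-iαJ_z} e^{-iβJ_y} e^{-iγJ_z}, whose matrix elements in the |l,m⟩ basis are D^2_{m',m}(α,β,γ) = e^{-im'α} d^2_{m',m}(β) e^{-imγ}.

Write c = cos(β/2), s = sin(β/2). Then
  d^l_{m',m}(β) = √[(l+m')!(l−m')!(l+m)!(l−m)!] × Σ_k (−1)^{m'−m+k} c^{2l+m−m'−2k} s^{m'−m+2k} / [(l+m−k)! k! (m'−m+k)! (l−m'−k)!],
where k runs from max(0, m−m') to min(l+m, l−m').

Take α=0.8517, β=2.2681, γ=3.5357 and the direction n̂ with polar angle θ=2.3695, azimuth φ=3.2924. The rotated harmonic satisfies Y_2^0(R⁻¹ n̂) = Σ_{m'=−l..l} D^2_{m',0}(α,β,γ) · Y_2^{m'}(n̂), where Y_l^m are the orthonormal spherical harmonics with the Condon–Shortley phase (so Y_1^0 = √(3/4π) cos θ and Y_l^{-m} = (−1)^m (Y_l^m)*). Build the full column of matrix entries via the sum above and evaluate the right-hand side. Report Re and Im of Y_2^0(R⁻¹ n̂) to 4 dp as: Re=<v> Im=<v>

Re=-0.3129 Im=0.0000

Need the full column D^2_{m',0} for m'=−2..2 at α=0.8517, β=2.2681, γ=3.5357.
cos(β/2)=0.422993, sin(β/2)=0.906133
d^2_{-2,0}: single k=2 term ⇒ +0.359854;  D = -0.047578+0.356695i
d^2_{-1,0}: k∈[1..2] ⇒ +0.167984 -0.770876 = -0.602892;  D = -0.397128-0.453617i
d^2_{0,0}: k∈[0..2] ⇒ +0.032014 -0.587639 +0.674167 = +0.118541;  D = +0.118541+0.000000i
d^2_{1,0}: k∈[0..1] ⇒ -0.167984 +0.770876 = +0.602892;  D = +0.397128-0.453617i
d^2_{2,0}: single k=0 term ⇒ +0.359854;  D = -0.047578-0.356695i
Y_2^{m'}(θ=2.3695,φ=3.2924) and Σ D·Y over m':
  (-0.0476+0.3567i)·(+0.1795-0.0558i)  (-0.3971-0.4536i)·(+0.3818-0.0580i)  (+0.1185+0.0000i)·(+0.1703+0.0000i)  (+0.3971-0.4536i)·(-0.3818-0.0580i)  (-0.0476-0.3567i)·(+0.1795+0.0558i)
Y_2^0(R⁻¹ n̂) = -0.312897+0.000000i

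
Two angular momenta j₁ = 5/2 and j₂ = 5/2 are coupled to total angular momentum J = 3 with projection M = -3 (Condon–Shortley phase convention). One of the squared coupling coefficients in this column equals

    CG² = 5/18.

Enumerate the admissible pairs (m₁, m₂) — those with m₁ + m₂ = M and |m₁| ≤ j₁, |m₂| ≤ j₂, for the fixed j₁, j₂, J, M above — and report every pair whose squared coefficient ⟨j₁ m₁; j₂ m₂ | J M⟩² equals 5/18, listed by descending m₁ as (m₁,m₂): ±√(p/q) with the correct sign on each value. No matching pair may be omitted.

Admissible pairs with m₁+m₂ = M = -3: (-5/2,-1/2), (-3/2,-3/2), (-1/2,-5/2)
  (m₁,m₂)=(-1/2,-5/2): CG² = 5/18, CG = +√(5/18)   ← matches the target
  (m₁,m₂)=(-3/2,-3/2): CG² = 4/9, CG = −√(4/9)
  (m₁,m₂)=(-5/2,-1/2): CG² = 5/18, CG = +√(5/18)   ← matches the target
Pairs with CG² = 5/18: (-1/2,-5/2): +√(5/18); (-5/2,-1/2): +√(5/18)

(-1/2,-5/2): +√(5/18); (-5/2,-1/2): +√(5/18)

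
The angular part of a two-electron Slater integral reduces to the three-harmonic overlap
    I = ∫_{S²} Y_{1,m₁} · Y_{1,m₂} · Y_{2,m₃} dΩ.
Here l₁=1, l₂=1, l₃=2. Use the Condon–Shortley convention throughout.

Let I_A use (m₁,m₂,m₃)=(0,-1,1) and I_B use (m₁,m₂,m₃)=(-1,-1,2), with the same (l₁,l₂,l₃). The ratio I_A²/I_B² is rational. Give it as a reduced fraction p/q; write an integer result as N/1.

Same 1,1,2: normalisation and zero-m 3j drop out of the ratio.
A: Δ: 0! 2! 2! / 5! → 1/30; sum: t=0:+1/2 = 1/2; 3j²(1 1 2; 0 -1 1) = Δ·Π!·Σ² = 1/10  (sign -1)
B: Δ: 0! 2! 2! / 5! → 1/30; sum: t=0:+1/4 = 1/4; 3j²(1 1 2; -1 -1 2) = Δ·Π!·Σ² = 1/5  (sign +1)
I_A²/I_B² = (1/10)/(1/5) = 1/2

1/2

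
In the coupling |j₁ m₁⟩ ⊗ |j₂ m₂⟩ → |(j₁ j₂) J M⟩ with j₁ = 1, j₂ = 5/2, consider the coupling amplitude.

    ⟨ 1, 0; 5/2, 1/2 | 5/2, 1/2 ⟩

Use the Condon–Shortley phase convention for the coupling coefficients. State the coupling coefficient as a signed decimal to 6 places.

triangle: 1!·1!·4!/7! = 24/5040
(j±m)!: 1!·1!·3!·2!·3!·2! = 144
prefactor² = (2J+1)·Δ·N² = 144/35
  k=0: +1/(0!·1!·1!·3!·0!·1!) = 1/6
  k=1: −1/(1!·0!·0!·2!·1!·2!) = -1/4
Σ = -1/12  ⇒  CG² = 144/35·(-1/12)² = 1/35
CG = −√(1/35) = -0.169031

−√(1/35) ≈ -0.169031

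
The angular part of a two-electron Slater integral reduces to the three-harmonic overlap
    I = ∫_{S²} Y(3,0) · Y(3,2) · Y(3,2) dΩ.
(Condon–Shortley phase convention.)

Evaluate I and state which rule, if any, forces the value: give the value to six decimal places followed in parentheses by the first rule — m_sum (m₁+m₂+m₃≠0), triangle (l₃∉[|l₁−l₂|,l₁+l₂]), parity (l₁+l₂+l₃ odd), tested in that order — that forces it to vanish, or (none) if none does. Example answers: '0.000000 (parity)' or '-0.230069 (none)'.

0 + 2 + 2 = 4 ≠ 0: azimuthal integral kills it; I = 0

0.000000 (m_sum)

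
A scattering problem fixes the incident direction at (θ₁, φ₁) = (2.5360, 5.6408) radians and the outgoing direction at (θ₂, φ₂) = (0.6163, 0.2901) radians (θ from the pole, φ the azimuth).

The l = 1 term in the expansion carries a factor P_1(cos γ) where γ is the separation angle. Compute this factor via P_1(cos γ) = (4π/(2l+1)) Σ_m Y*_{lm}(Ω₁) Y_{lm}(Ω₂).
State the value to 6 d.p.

-0.474852

Addition theorem: P_1(cos γ) = (4π/3) Σ_m Y*_{lm}(Ω₁) Y_{lm}(Ω₂), m = −1…1:
  [-1]  conj(Y_{1,-1})(Ω₁) = 0.15747 - 0.11783j ; Y_{1,-1}(Ω₂) = 0.19136 - 0.05712j ; Δ = 0.02340 - 0.03154j
  [+0]  conj(Y_{1,0})(Ω₁) = -0.40171 + 0.00000j ; Y_{1,0}(Ω₂) = 0.39871 + 0.00000j ; Δ = -0.16017 + 0.00000j
  [+1]  conj(Y_{1,1})(Ω₁) = -0.15747 - 0.11783j ; Y_{1,1}(Ω₂) = -0.19136 - 0.05712j ; Δ = 0.02340 + 0.03154j
Total Σ_m = -0.11336 + 0.00000j. Multiply by 4.188790: -0.47485 + 0.00000j. P_1(cos γ) = -0.474852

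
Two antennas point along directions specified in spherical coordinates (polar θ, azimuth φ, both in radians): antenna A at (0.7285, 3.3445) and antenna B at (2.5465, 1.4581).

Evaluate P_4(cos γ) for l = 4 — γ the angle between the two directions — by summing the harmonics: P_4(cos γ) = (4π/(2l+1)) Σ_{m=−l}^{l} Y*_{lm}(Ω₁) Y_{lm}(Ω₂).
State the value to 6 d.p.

-0.375816

Addition theorem: P_4(cos γ) = (4π/9) Σ_m Y*_{lm}(Ω₁) Y_{lm}(Ω₂), m = −4…4:
  [-4]  conj(Y_{4,-4})(Ω₁) = 0.05984 + 0.06306j ; Y_{4,-4}(Ω₂) = 0.03934 + 0.01904j ; Δ = 0.00115 + 0.00362j
  [-3]  conj(Y_{4,-3})(Ω₁) = -0.22609 - 0.15759j ; Y_{4,-3}(Ω₂) = 0.06057 - 0.17226j ; Δ = -0.04084 + 0.02940j
  [-2]  conj(Y_{4,-2})(Ω₁) = 0.39471 + 0.16959j ; Y_{4,-2}(Ω₂) = -0.38940 - 0.08928j ; Δ = -0.13856 - 0.10128j
  [-1]  conj(Y_{4,-1})(Ω₁) = -0.20658 - 0.04250j ; Y_{4,-1}(Ω₂) = -0.04446 + 0.39285j ; Δ = 0.02588 - 0.07927j
  [+0]  conj(Y_{4,0})(Ω₁) = -0.30184 + 0.00000j ; Y_{4,0}(Ω₂) = -0.11782 + 0.00000j ; Δ = 0.03556 + 0.00000j
  [+1]  conj(Y_{4,1})(Ω₁) = 0.20658 - 0.04250j ; Y_{4,1}(Ω₂) = 0.04446 + 0.39285j ; Δ = 0.02588 + 0.07927j
  [+2]  conj(Y_{4,2})(Ω₁) = 0.39471 - 0.16959j ; Y_{4,2}(Ω₂) = -0.38940 + 0.08928j ; Δ = -0.13856 + 0.10128j
  [+3]  conj(Y_{4,3})(Ω₁) = 0.22609 - 0.15759j ; Y_{4,3}(Ω₂) = -0.06057 - 0.17226j ; Δ = -0.04084 - 0.02940j
  [+4]  conj(Y_{4,4})(Ω₁) = 0.05984 - 0.06306j ; Y_{4,4}(Ω₂) = 0.03934 - 0.01904j ; Δ = 0.00115 - 0.00362j
Σ over m = -0.26916 - 0.00000j; ×(4π/9) → -0.37582 - 0.00000j. Real part: -0.375816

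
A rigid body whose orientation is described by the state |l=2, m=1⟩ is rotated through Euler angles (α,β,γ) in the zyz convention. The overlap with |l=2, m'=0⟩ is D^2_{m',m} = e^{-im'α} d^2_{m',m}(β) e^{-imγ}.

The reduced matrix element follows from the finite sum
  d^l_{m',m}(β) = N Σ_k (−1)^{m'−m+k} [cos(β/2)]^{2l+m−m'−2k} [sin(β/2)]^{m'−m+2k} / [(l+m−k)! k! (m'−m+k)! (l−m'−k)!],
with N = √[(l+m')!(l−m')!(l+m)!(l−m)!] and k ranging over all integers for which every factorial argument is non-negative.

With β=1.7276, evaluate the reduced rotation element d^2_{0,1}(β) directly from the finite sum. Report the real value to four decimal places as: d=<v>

d^2_{0,1}(β=1.7276) via the finite sum:
Half-angle: c=0.649553, s=0.760316. N=√(2·2·6·1)=4.898979
The bounds max(0,m−m')=1 and min(l+m,l−m')=2 give 2 terms
  k=1: (−1)^0·4.8990/(2)·0.6496^3·0.7603^1 = +0.510404
  k=2: (−1)^1·4.8990/(2)·0.6496^1·0.7603^3 = -0.699316
d^2_{0,1}(1.7276) = +0.510404 -0.699316 = -0.188912

d=-0.1889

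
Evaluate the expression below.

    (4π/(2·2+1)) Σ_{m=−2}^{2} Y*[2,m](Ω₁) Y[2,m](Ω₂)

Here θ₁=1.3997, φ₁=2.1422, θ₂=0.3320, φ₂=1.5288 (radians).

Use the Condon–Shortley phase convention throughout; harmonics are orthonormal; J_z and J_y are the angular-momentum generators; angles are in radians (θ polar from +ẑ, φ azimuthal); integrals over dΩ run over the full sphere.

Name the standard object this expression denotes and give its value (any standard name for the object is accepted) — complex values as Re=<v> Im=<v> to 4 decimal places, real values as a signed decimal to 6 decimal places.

Legendre polynomial (addition theorem), -0.230859

This sum is the spherical-harmonic addition theorem: it equals the Legendre polynomial P_l(cos γ) of the angle γ between the two directions.
Term-by-term m-sum for l=2 (normalisation 4π/5 = 2.513274):
  term(m=-2) = 0.00519 + 0.01449j   from Y*(Ω₁)=-0.15567 - 0.34125j, Y(Ω₂)=-0.04089 - 0.00344j
  term(m=-1) = 0.02523 + 0.01776j   from Y*(Ω₁)=-0.07010 + 0.10903j, Y(Ω₂)=0.00999 - 0.23784j
  term(m=+0) = -0.15270 + 0.00000j   from Y*(Ω₁)=-0.28796 + 0.00000j, Y(Ω₂)=0.53027 + 0.00000j
  term(m=+1) = 0.02523 - 0.01776j   from Y*(Ω₁)=0.07010 + 0.10903j, Y(Ω₂)=-0.00999 - 0.23784j
  term(m=+2) = 0.00519 - 0.01449j   from Y*(Ω₁)=-0.15567 + 0.34125j, Y(Ω₂)=-0.04089 + 0.00344j
Total Σ_m = -0.09186 - 0.00000j. Multiply by 2.513274: -0.23086 - 0.00000j. P_2(cos γ) = -0.230859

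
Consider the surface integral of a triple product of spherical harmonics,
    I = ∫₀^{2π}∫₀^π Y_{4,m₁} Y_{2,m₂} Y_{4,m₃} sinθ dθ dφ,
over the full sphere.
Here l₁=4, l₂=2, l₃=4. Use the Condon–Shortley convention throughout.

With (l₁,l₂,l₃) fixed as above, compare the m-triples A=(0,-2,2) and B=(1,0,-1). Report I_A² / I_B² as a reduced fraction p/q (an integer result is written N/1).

Same 4,2,4: normalisation and zero-m 3j drop out of the ratio.
A: Δ: 2! 6! 2! / 11! → 1/13860; sum: t=0:+1/192 = 1/192; 3j²(4 2 4; 0 -2 2) = Δ·Π!·Σ² = 3/77  (sign +1)
B: Δ: 2! 6! 2! / 11! → 1/13860; sum: t=0:+1/144 t=1:−1/48 t=2:+1/480 = -17/1440; 3j²(4 2 4; 1 0 -1) = Δ·Π!·Σ² = 289/13860  (sign +1)
I_A²/I_B² = (3/77)/(289/13860) = 540/289

540/289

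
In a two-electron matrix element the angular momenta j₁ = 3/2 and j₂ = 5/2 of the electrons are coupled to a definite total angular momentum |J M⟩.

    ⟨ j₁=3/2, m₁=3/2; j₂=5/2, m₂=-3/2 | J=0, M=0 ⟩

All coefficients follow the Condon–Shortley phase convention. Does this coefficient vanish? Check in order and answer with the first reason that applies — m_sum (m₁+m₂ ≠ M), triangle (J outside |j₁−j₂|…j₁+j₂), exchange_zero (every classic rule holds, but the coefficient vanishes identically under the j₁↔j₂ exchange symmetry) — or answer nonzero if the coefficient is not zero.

triangle

m-sum: m₁+m₂ = 3/2+(-3/2) = 0, M = 0  ✓
triangle: need |j₁−j₂| ≤ J ≤ j₁+j₂, i.e. J ∈ [1, 4]; J = 0 is outside ✗ ⇒ coefficient is 0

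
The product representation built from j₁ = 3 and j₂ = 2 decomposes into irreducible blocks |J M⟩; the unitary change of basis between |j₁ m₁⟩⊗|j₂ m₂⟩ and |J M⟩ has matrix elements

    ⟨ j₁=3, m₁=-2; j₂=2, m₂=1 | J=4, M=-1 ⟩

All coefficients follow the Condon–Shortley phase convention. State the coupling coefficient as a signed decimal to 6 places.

√[9·1!5!3!/10! · 1!5!3!1!3!5!] = √(6480/7)
  +(−1)^0/∏(0,1,5,3,0,0)! = 1/720  (running 1/720)
  +(−1)^1/∏(1,0,4,2,1,1)! = -1/48  (running -7/360)
⟨..|..⟩ = √(6480/7)·(-7/360) = -0.591608

−√(7/20) = -0.591608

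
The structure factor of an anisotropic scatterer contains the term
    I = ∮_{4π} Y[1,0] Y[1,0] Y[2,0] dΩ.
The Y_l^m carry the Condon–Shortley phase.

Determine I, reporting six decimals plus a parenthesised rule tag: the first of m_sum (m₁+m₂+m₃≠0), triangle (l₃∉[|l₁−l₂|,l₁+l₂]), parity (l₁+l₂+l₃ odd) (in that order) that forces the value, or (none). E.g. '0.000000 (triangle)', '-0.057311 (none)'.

Checks pass: Σm=0; 4 even; l₃=2∈[0,2].
(2·1+1)(2·1+1)(2·2+1) = 45
Δ: 0! 2! 2! / 5! → 1/30
sum: t=0:+1/1 = 1/1
3j²(1 1 2; 0 0 0) = Δ·Π!·Σ² = 2/15  (sign +1)
(m-triple is (0,0,0) — same symbol as above.)
combine: 4πI² = 45·2/15·2/15 = 4/5
take √, sign +1: I = 0.25231325
No selection rule forces the value: the integral is nonzero (none).

0.252313 (none)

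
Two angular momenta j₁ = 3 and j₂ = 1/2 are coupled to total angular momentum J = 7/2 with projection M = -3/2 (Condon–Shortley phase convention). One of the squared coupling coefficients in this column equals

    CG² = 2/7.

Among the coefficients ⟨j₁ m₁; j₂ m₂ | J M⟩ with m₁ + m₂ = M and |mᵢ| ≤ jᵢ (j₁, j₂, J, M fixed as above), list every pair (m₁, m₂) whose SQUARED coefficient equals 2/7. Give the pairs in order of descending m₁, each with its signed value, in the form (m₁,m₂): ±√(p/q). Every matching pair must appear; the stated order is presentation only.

Admissible pairs with m₁+m₂ = M = -3/2: (-2,1/2), (-1,-1/2)
  (m₁,m₂)=(-1,-1/2): CG² = 5/7, CG = +√(5/7)
  (m₁,m₂)=(-2,1/2): CG² = 2/7, CG = +√(2/7)   ← matches the target
Pairs with CG² = 2/7: (-2,1/2): +√(2/7)

(-2,1/2): +√(2/7)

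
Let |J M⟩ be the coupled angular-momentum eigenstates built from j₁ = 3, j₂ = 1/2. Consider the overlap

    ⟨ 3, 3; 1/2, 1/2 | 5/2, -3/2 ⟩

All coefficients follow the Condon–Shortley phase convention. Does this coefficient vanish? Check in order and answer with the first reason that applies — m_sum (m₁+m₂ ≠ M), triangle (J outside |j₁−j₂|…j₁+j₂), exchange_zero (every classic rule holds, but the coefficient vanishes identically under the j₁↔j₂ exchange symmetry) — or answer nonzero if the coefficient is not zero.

m-sum: m₁+m₂ = 3+1/2 = 7/2, M = -3/2  ✗ ⇒ coefficient is 0

m_sum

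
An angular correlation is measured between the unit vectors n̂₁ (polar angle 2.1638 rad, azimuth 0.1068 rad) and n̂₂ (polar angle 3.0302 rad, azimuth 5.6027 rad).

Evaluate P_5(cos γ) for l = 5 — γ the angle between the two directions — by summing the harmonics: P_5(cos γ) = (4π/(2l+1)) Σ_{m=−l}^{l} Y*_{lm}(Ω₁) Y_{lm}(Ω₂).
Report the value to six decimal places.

-0.202496

Summing Y*_{l m}(θ₁,φ₁)·Y_{l m}(θ₂,φ₂) over m ∈ [−5, 5]; prefactor 4π/(2·5+1) = 1.142397:
  m=-5: Y*=(0.156676, 0.092643)  Y=(-0.000008, -0.000002)  product (-0.000001, -0.000001)
  m=-4: Y*=(-0.353036, -0.160715)  Y=(0.000203, -0.000091)  product (-0.000086, -0.000001)
  m=-3: Y*=(0.339070, 0.112515)  Y=(-0.001700, 0.003341)  product (-0.000952, 0.000942)
  m=-2: Y*=(0.040130, 0.008705)  Y=(-0.008509, -0.039958)  product (0.000006, -0.001678)
  m=-1: Y*=(-0.349665, -0.037487)  Y=(0.211900, 0.171526)  product (-0.067664, -0.067920)
  m=+0: Y*=(0.046868, -0.000000)  Y=(-0.850494, 0.000000)  product (-0.039861, 0.000000)
  m=+1: Y*=(0.349665, -0.037487)  Y=(-0.211900, 0.171526)  product (-0.067664, 0.067920)
  m=+2: Y*=(0.040130, -0.008705)  Y=(-0.008509, 0.039958)  product (0.000006, 0.001678)
  m=+3: Y*=(-0.339070, 0.112515)  Y=(0.001700, 0.003341)  product (-0.000952, -0.000942)
  m=+4: Y*=(-0.353036, 0.160715)  Y=(0.000203, 0.000091)  product (-0.000086, 0.000001)
  m=+5: Y*=(-0.156676, 0.092643)  Y=(0.000008, -0.000002)  product (-0.000001, 0.000001)
Total Σ_m = (-0.177255, 0.000000). Multiply by 1.142397: (-0.202496, 0.000000). P_5(cos γ) = -0.202496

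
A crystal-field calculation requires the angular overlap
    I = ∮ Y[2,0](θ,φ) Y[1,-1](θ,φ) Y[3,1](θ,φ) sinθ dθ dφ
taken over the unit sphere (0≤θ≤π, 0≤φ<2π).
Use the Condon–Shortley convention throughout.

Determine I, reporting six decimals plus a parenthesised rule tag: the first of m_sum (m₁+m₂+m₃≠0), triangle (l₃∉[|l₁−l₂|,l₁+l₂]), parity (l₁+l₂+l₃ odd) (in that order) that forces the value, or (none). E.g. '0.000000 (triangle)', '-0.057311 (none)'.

Checks pass: Σm=0; 6 even; l₃=3∈[1,3].
(2·2+1)(2·1+1)(2·3+1) = 105
Δ: 0! 4! 2! / 7! → 1/105
sum: t=0:+1/4 = 1/4
3j²(2 1 3; 0 0 0) = Δ·Π!·Σ² = 3/35  (sign -1)
sum: t=0:+1/8 = 1/8
3j²(2 1 3; 0 -1 1) = Δ·Π!·Σ² = 2/35  (sign +1)
combine: 4πI² = 105·3/35·2/35 = 18/35
take √, sign -1: I = -0.20230066
No selection rule forces the value: the integral is nonzero (none).

-0.202301 (none)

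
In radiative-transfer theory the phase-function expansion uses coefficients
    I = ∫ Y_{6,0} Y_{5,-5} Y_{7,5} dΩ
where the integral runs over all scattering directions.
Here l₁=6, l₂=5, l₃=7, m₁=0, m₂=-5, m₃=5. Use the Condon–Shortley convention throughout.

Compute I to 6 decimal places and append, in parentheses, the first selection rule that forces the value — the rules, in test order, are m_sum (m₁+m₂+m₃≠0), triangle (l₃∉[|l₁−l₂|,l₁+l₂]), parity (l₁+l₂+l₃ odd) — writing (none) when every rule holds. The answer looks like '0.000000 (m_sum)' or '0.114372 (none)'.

Rules hold: Σm=0, L=18 even, 1≤7≤11.
N = 13·11·15 = 2145
Δ = 4!·8!·6!/19! = 1/174594420
Racah Σ t=0..4: t=0:+1/4147200 t=1:−1/207360 t=2:+1/82944 t=3:−1/207360 t=4:+1/4147200 = 1/345600
⇒ 3j(6 5 7; 0 0 0)² = 420/46189, sgn -1
Racah Σ t=0..0: t=0:+1/24883200 = 1/24883200
⇒ 3j(6 5 7; 0 -5 5)² = 70/4199, sgn +1
4πI² = N·(3j₀)²·(3jₘ)² = 441000/1356277
I = -1·√(0.325155/4π) = -0.16085707
No selection rule forces the value: the integral is nonzero (none).

-0.160857 (none)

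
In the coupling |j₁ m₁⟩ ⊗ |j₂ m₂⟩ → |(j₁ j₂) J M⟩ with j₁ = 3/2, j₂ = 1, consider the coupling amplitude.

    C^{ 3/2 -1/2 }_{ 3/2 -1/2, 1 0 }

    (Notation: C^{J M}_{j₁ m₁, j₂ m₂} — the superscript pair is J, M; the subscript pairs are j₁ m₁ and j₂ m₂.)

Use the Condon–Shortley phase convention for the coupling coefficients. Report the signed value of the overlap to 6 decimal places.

-0.258199

triangle: 1!·2!·1!/5! = 2/120
(j±m)!: 1!·2!·1!·1!·1!·2! = 4
prefactor² = (2J+1)·Δ·N² = 4/15
  k=0: +1/(0!·1!·2!·1!·0!·0!) = 1/2
  k=1: −1/(1!·0!·1!·0!·1!·1!) = -1
Σ = -1/2  ⇒  CG² = 4/15·(-1/2)² = 1/15
CG = −√(1/15) = -0.258199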